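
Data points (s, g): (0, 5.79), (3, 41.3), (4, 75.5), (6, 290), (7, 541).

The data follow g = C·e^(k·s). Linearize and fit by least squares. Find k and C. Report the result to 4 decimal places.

k = 0.6492, C = 5.7908

Linearized form: ln g = k·s + ln C. From the 5 transformed points,
Σs = 20.0000, Σ(s)² = 110.0000, Σln g = 21.7644, Σs·ln g = 106.5323.
Normal system: [[110.0000, 20.0000]; [20.0000, 5]]·[k, ln C]ᵀ = [106.5323, 21.7644]ᵀ.
Δ = 110.0000·5 − (20.0000)² = 150.0000; k = (106.5323·5 − 20.0000·21.7644)/150.0000 = 0.64915, ln C = (110.0000·21.7644 − 20.0000·106.5323)/150.0000 = 1.75627, so C = exp(1.75627) = 5.79079.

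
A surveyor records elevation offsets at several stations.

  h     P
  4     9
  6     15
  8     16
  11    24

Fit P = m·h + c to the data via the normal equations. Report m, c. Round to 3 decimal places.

m = 2.019, c = 1.364

AᵀA·[m, c]ᵀ = AᵀP reads: 237·m + 29·c = 518;  29·m + 4·c = 64.
(Σh·h = 237, Σh = 29, Σ1 = 4, Σh·P = 518, ΣP = 64.)
Determinant 237·4 − 29² = 107.
m = (518·4 − 29·64)/107 = 216/107; c = (237·64 − 29·518)/107 = 146/107.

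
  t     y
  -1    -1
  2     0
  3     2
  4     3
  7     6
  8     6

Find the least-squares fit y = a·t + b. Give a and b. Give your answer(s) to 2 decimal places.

a = 0.87, b = -0.67

Normal-equation sums: Σt·t = 143, Σt = 23, Σ1 = 6.
And Σt·y = 109, Σy = 16.
det = 143·6 − 23² = 329.
a = (109·6 − 23·16)/329 = 286/329; b = (143·16 − 23·109)/329 = -219/329.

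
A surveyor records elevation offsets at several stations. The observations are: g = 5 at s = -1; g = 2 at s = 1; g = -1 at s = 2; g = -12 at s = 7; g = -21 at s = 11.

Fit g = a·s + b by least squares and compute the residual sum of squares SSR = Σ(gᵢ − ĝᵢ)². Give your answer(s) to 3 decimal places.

Compute the Gram sums: Σs·s = 176, Σs = 20, Σ1 = 5.
For Mᵀg: Σs·g = -320, Σg = -27.
So MᵀM·[a, b]ᵀ = Mᵀg: [[176, 20]; [20, 5]]·[a, b]ᵀ = [-320, -27]ᵀ.
Eliminating b: 5·(row 1) − 20·(row 2) gives 480·a = 5·(-320) − 20·(-27) = -1060, so a = -53/24.
Then b = ((-27) − 20·(-53/24))/5 = 103/30.
Residuals: -77/120, 31/40, -1/60, 1/40, -17/120; SSR = 31/30.

SSR = 1.033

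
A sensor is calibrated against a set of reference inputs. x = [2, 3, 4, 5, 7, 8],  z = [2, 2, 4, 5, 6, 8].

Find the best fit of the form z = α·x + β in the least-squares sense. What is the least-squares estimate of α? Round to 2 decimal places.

α = 0.99

With design matrix A, AᵀA = [[167, 29]; [29, 6]] and Aᵀz = [157, 27]ᵀ.
Eliminating β: 6·(row 1) − 29·(row 2) gives 161·α = 6·157 − 29·27 = 159, so α = 159/161.
Then β = (27 − 29·(159/161))/6 = -44/161.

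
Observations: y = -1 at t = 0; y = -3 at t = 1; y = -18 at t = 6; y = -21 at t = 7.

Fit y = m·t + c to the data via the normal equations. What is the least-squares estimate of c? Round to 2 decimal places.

c = -0.58

The normal equations are: 86·m + 14·c = -258;  14·m + 4·c = -43.
(Σt·t = 86, Σt = 14, Σ1 = 4, Σt·y = -258, Σy = -43.)
Eliminating c: 4·(row 1) − 14·(row 2) gives 148·m = 4·(-258) − 14·(-43) = -430, so m = -215/74.
Then c = ((-43) − 14·(-215/74))/4 = -43/74.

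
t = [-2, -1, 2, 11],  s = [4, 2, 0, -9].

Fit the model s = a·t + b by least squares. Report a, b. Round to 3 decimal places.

XᵀX·[a, b]ᵀ = Xᵀs reads: 130·a + 10·b = -109;  10·a + 4·b = -3.
Δ = 130·4 − 10² = 420.
a = ((-109)·4 − 10·(-3))/420 = -29/30; b = (130·(-3) − 10·(-109))/420 = 5/3.

a = -0.967, b = 1.667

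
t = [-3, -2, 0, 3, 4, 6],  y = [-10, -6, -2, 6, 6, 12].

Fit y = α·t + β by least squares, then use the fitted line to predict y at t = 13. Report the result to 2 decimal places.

Sums needed: Σt·t = 74, Σt = 8, Σ1 = 6.
Right-hand side: Σt·y = 156, Σy = 6.
So XᵀX·[α, β]ᵀ = Xᵀy: [[74, 8]; [8, 6]]·[α, β]ᵀ = [156, 6]ᵀ.
Δ = 74·6 − 8² = 380.
α = (156·6 − 8·6)/380 = 222/95; β = (74·6 − 8·156)/380 = -201/95.
At t = 13: ŷ = (222/95)·(13) + (-201/95)·(1) = 537/19.

ŷ = 28.26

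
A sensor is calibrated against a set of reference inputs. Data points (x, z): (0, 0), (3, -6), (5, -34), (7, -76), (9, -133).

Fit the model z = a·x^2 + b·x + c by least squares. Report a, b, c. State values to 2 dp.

With design matrix M, MᵀM = [[9668, 1224, 164]; [1224, 164, 24]; [164, 24, 5]] and Mᵀz = [-15401, -1917, -249]ᵀ.
Inverting the 3×3 Gram matrix, [a, b, c]ᵀ = [-47159/23124, 26695/7708, 2708/5781]ᵀ.

a = -2.04, b = 3.46, c = 0.47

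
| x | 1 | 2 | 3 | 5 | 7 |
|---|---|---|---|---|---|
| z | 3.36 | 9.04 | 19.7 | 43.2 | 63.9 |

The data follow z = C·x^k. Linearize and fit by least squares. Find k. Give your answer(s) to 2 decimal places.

With ln zᵢ as the transformed response and ln xᵢ as the regressor:
Over the data: Σln x = 5.3471, Σ(ln x)² = 8.0643, Σln z = 14.3174, Σln x·ln z = 18.9513.
Normal system: [[8.0643, 5.3471]; [5.3471, 5]]·[k, ln C]ᵀ = [18.9513, 14.3174]ᵀ.
Slope k = (n·Σln x·ln z − Σln x·Σln z)/(n·Σ(ln x)² − (Σln x)²) = (5·18.9513 − 5.3471·14.3174)/11.7297 = 1.55160; ln C = (Σln z − k·Σln x)/n = 1.20417.

k = 1.55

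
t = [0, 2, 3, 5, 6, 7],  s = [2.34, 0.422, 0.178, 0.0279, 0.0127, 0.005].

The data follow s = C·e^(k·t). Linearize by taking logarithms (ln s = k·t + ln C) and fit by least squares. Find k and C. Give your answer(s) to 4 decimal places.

With ln sᵢ as the transformed response and tᵢ as the regressor:
Σt = 23.0000, Σ(t)² = 123.0000, Σln s = -14.9822, Σt·ln s = -88.0842.
Normal system: [[123.0000, 23.0000]; [23.0000, 6]]·[k, ln C]ᵀ = [-88.0842, -14.9822]ᵀ.
Δ = 123.0000·6 − (23.0000)² = 209.0000; k = (-88.0842·6 − 23.0000·-14.9822)/209.0000 = -0.87998, ln C = (123.0000·-14.9822 − 23.0000·-88.0842)/209.0000 = 0.87622, so C = exp(0.87622) = 2.40180.

k = -0.8800, C = 2.4018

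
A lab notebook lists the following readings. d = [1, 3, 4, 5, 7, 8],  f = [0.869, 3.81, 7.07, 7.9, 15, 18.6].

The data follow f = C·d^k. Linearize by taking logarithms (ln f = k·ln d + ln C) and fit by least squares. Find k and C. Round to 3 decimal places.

k = 1.468, C = 0.837

Taking logs, ln f = k·ln d + ln C, so regress ln f on ln d.
Over the data: Σln d = 8.1197, Σ(ln d)² = 13.8297, Σln f = 10.8512, Σln d·ln f = 18.8556.
Normal system: [[13.8297, 8.1197]; [8.1197, 6]]·[k, ln C]ᵀ = [18.8556, 10.8512]ᵀ.
Solving (det = 17.0487): k = 1.46788, ln C = -0.17793, so C = exp(-0.17793) = 0.83700.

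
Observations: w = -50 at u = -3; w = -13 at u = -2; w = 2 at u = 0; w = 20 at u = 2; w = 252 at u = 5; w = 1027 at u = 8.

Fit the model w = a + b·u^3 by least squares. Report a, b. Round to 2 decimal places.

a = 3.07, b = 2.00

From the data, Σ1 = 6, Σu^3 = 610, Σu^3·u^3 = 278626.
And Σw = 1238, Σu^3·w = 558938.
XᵀX·[a, b]ᵀ = Xᵀw becomes [[6, 610]; [610, 278626]]·[a, b]ᵀ = [1238, 558938]ᵀ.
Δ = 6·278626 − 610² = 1299656.
a = (1238·278626 − 610·558938)/1299656 = 498351/162457; b = (6·558938 − 610·1238)/1299656 = 324806/162457.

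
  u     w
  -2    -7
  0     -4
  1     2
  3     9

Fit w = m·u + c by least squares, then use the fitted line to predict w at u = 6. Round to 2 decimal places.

ŵ = 18.19

Entries of XᵀX: Σu·u = 14, Σu = 2, Σ1 = 4.
Right-hand side: Σu·w = 43, Σw = 0.
Eliminating c: 4·(row 1) − 2·(row 2) gives 52·m = 4·43 − 2·0 = 172, so m = 43/13.
Then c = (0 − 2·(43/13))/4 = -43/26.
At u = 6: ŵ = (43/13)·(6) + (-43/26)·(1) = 473/26.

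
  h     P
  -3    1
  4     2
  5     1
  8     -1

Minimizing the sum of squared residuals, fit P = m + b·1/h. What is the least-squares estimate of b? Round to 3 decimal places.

The normal equations are: 4·m + (29/120)·b = 3;  (29/120)·m + (3301/14400)·b = 29/120.
(Σ1 = 4, Σ1/h = 29/120, Σ1/h·1/h = 3301/14400, ΣP = 3, Σ1/h·P = 29/120.)
Δ = 4·(3301/14400) − (29/120)² = 4121/4800.
m = (3·(3301/14400) − (29/120)·(29/120))/(4121/4800) = 9062/12363; b = (4·(29/120) − (29/120)·3)/(4121/4800) = 1160/4121.

b = 0.281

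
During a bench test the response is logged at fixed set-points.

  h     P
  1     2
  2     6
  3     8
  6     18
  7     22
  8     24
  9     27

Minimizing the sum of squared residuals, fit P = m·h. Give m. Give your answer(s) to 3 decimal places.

Entries of XᵀX: Σh·h = 244.
Right-hand side: Σh·P = 735.
XᵀX·[m]ᵀ = XᵀP becomes [[244]]·[m]ᵀ = [735]ᵀ.
Hence m = 735 / 244 ≈ 3.0123.

m = 3.012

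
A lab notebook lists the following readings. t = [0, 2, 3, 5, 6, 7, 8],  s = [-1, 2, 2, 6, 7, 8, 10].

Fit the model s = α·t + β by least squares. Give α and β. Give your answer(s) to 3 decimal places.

α = 1.356, β = -1.149

Setting ∂/∂α … = 0 gives: 187·α + 31·β = 218;  31·α + 7·β = 34.
(Σt·t = 187, Σt = 31, Σ1 = 7, Σt·s = 218, Σs = 34.)
Determinant 187·7 − 31² = 348.
α = (218·7 − 31·34)/348 = 118/87; β = (187·34 − 31·218)/348 = -100/87.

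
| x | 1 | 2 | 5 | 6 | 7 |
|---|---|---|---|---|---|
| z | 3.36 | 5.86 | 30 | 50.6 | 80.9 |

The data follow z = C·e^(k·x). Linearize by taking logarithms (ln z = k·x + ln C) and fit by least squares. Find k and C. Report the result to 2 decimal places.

Let Y = ln z. Fitting Y = k·x + ln C by least squares:
Σx = 21.0000, Σ(x)² = 115.0000, Σln z = 14.6985, Σx·ln z = 76.0504.
Normal system: [[115.0000, 21.0000]; [21.0000, 5]]·[k, ln C]ᵀ = [76.0504, 14.6985]ᵀ.
Δ = 115.0000·5 − (21.0000)² = 134.0000; k = (76.0504·5 − 21.0000·14.6985)/134.0000 = 0.53421, ln C = (115.0000·14.6985 − 21.0000·76.0504)/134.0000 = 0.69599, so C = exp(0.69599) = 2.00570.

k = 0.53, C = 2.01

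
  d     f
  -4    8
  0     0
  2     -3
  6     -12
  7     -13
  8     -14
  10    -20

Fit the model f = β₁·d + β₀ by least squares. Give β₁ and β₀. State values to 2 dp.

Entries of XᵀX: Σd·d = 269, Σd = 29, Σ1 = 7.
And Σd·f = -513, Σf = -54.
Normal equations: [[269, 29]; [29, 7]]·[β₁, β₀]ᵀ = [-513, -54]ᵀ.
Eliminating β₀: 7·(row 1) − 29·(row 2) gives 1042·β₁ = 7·(-513) − 29·(-54) = -2025, so β₁ = -2025/1042.
Then β₀ = ((-54) − 29·(-2025/1042))/7 = 351/1042.

β₁ = -1.94, β₀ = 0.34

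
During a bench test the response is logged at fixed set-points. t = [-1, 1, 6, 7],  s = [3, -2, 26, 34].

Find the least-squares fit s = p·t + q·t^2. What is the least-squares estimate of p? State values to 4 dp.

From the data, Σt·t = 87, Σt·t^2 = 559, Σt^2·t^2 = 3699.
For Aᵀs: Σt·s = 389, Σt^2·s = 2603.
Δ = 87·3699 − 559² = 9332.
p = (389·3699 − 559·2603)/9332 = -8083/4666; q = (87·2603 − 559·389)/9332 = 4505/4666.

p = -1.7323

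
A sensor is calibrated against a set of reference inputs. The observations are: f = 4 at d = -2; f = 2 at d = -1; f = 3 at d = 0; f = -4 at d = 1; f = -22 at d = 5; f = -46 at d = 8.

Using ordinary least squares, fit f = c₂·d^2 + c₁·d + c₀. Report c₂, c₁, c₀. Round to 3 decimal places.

Entries of AᵀA: Σd^2·d^2 = 4739, Σd^2·d = 629, Σd^2 = 95, Σd·d = 95, Σd = 11, Σ1 = 6.
And Σd^2·f = -3480, Σd·f = -492, Σf = -63.
AᵀA·[c₂, c₁, c₀]ᵀ = Aᵀf becomes [[4739, 629, 95]; [629, 95, 11]; [95, 11, 6]]·[c₂, c₁, c₀]ᵀ = [-3480, -492, -63]ᵀ.
Inverting the 3×3 Gram matrix, [c₂, c₁, c₀]ᵀ = [-14529/35200, -88791/35200, 11613/17600]ᵀ.

c₂ = -0.413, c₁ = -2.522, c₀ = 0.660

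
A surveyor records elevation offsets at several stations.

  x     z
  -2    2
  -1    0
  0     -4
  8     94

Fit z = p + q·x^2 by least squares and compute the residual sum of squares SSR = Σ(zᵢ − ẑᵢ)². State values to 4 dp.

From the data, Σ1 = 4, Σx^2 = 69, Σx^2·x^2 = 4113.
And Σz = 92, Σx^2·z = 6024.
AᵀA·[p, q]ᵀ = Aᵀz becomes [[4, 69]; [69, 4113]]·[p, q]ᵀ = [92, 6024]ᵀ.
Δ = 4·4113 − 69² = 11691.
p = (92·4113 − 69·6024)/11691 = -1380/433; q = (4·6024 − 69·92)/11691 = 1972/1299.
Residuals: -1150/1299, 2168/1299, -352/433, 38/1299; SSR = 1832/433.

SSR = 4.2309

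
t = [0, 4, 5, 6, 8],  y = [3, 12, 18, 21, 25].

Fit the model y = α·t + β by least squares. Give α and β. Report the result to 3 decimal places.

Normal-equation sums: Σt·t = 141, Σt = 23, Σ1 = 5.
Moment sums: Σt·y = 464, Σy = 79.
Normal equations: [[141, 23]; [23, 5]]·[α, β]ᵀ = [464, 79]ᵀ.
Determinant 141·5 − 23² = 176.
α = (464·5 − 23·79)/176 = 503/176; β = (141·79 − 23·464)/176 = 467/176.

α = 2.858, β = 2.653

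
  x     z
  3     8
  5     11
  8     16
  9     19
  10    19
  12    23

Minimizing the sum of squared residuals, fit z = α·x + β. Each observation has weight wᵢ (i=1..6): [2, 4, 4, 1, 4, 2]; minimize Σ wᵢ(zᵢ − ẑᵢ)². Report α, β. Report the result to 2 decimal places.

α = 1.65, β = 2.84

With design matrix M, MᵀWM = [[1143, 131]; [131, 17]] and MᵀWz = [2263, 265]ᵀ.
det = 1143·17 − 131² = 2270.
α = (2263·17 − 131·265)/2270 = 1878/1135; β = (1143·265 − 131·2263)/2270 = 3221/1135.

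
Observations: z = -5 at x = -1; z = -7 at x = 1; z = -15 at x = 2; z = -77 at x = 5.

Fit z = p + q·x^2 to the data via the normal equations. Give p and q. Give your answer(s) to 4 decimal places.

p = -3.0819, q = -2.9572

Entries of AᵀA: Σ1 = 4, Σx^2 = 31, Σx^2·x^2 = 643.
And Σz = -104, Σx^2·z = -1997.
So AᵀA·[p, q]ᵀ = Aᵀz: [[4, 31]; [31, 643]]·[p, q]ᵀ = [-104, -1997]ᵀ.
det = 4·643 − 31² = 1611.
p = ((-104)·643 − 31·(-1997))/1611 = -1655/537; q = (4·(-1997) − 31·(-104))/1611 = -1588/537.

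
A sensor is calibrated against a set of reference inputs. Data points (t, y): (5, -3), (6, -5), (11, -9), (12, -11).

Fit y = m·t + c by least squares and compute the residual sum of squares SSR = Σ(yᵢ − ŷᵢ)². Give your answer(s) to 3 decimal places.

SSR = 0.973

Normal-equation sums: Σt·t = 326, Σt = 34, Σ1 = 4.
And Σt·y = -276, Σy = -28.
XᵀX·[m, c]ᵀ = Xᵀy becomes [[326, 34]; [34, 4]]·[m, c]ᵀ = [-276, -28]ᵀ.
Eliminating c: 4·(row 1) − 34·(row 2) gives 148·m = 4·(-276) − 34·(-28) = -152, so m = -38/37.
Then c = ((-28) − 34·(-38/37))/4 = 64/37.
Residuals: 15/37, -21/37, 21/37, -15/37; SSR = 36/37.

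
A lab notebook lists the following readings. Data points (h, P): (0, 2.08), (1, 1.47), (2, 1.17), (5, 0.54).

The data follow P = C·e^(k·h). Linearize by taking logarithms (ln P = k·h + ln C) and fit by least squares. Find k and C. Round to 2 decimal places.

Linearized form: ln P = k·h + ln C. From the 4 transformed points,
Σh = 8.0000, Σ(h)² = 30.0000, Σln P = 0.6584, Σh·ln P = -2.3817.
Normal system: [[30.0000, 8.0000]; [8.0000, 4]]·[k, ln C]ᵀ = [-2.3817, 0.6584]ᵀ.
Slope k = (n·Σh·ln P − Σh·Σln P)/(n·Σ(h)² − (Σh)²) = (4·-2.3817 − 8.0000·0.6584)/56.0000 = -0.26418; ln C = (Σln P − k·Σh)/n = 0.69298, so C = exp(0.69298) = 1.99966.

k = -0.26, C = 2.00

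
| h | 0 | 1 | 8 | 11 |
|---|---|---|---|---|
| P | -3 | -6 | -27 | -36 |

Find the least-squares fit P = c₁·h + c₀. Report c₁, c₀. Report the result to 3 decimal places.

Compute the Gram sums: Σh·h = 186, Σh = 20, Σ1 = 4.
Moment sums: Σh·P = -618, ΣP = -72.
So AᵀA·[c₁, c₀]ᵀ = AᵀP: [[186, 20]; [20, 4]]·[c₁, c₀]ᵀ = [-618, -72]ᵀ.
Determinant 186·4 − 20² = 344.
c₁ = ((-618)·4 − 20·(-72))/344 = -3; c₀ = (186·(-72) − 20·(-618))/344 = -3.

c₁ = -3.000, c₀ = -3.000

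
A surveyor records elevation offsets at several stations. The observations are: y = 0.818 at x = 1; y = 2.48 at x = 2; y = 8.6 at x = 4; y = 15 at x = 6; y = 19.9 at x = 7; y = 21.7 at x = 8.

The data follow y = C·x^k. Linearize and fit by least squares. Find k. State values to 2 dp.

Linearized form: ln y = k·ln x + ln C. From the 6 transformed points,
XᵀX = [[13.7233, 7.8966]; [7.8966, 6]], rhs = [20.6835, 11.6352]ᵀ  (here Σln x = 7.8966, Σ(ln x)² = 13.7233, Σln y = 11.6352, Σln x·ln y = 20.6835).
Slope k = (n·Σln x·ln y − Σln x·Σln y)/(n·Σ(ln x)² − (Σln x)²) = (6·20.6835 − 7.8966·11.6352)/19.9843 = 1.61240; ln C = (Σln y − k·Σln x)/n = -0.18287.

k = 1.61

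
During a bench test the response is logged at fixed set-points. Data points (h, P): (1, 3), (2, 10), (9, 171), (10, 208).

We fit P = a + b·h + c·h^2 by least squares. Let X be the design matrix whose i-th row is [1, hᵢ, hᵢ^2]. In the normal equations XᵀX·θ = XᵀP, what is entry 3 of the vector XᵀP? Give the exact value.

Entry 3 ↔ basis h^2, so (XᵀP)_{3} = Σᵢ (h^2)·Pᵢ = (1)·(3) + (4)·(10) + (81)·(171) + (100)·(208) = 34694.

34694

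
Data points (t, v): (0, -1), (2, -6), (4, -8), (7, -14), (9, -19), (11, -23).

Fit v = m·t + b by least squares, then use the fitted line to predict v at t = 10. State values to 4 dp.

The normal system AᵀA·[m, b]ᵀ = Aᵀv is [[271, 33]; [33, 6]]·[m, b]ᵀ = [-566, -71]ᵀ.
Determinant 271·6 − 33² = 537.
m = ((-566)·6 − 33·(-71))/537 = -351/179; b = (271·(-71) − 33·(-566))/537 = -563/537.
At t = 10: v̂ = (-351/179)·(10) + (-563/537)·(1) = -11093/537.

v̂ = -20.6574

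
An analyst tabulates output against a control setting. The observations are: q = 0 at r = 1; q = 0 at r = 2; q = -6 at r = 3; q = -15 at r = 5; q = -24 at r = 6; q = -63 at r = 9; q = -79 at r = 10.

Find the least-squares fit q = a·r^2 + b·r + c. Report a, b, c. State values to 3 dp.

From the data, Σr^2·r^2 = 18580, Σr^2·r = 2106, Σr^2 = 256, Σr·r = 256, Σr = 36, Σ1 = 7.
Moment sums: Σr^2·q = -14296, Σr·q = -1594, Σq = -187.
Normal equations: [[18580, 2106, 256]; [2106, 256, 36]; [256, 36, 7]]·[a, b, c]ᵀ = [-14296, -1594, -187]ᵀ.
Row-reducing yields a = -17061/17467, b = 34214/17467, c = -18631/17467.

a = -0.977, b = 1.959, c = -1.067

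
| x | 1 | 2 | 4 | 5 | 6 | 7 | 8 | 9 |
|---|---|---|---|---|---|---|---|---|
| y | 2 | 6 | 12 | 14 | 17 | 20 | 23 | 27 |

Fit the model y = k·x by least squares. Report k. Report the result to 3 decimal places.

k = 2.902

Sums needed: Σx·x = 276.
Right-hand side: Σx·y = 801.
MᵀM·[k]ᵀ = Mᵀy becomes [[276]]·[k]ᵀ = [801]ᵀ.
Hence k = 801 / 276 ≈ 2.90217.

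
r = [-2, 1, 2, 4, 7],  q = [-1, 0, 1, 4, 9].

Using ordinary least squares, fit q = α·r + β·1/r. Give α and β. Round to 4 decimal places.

α = 1.2477, β = -1.8653

Setting ∂/∂α … = 0 gives: 74·α + 5·β = 83;  5·α + (1241/784)·β = 23/7.
(Σr·r = 74, Σr·1/r = 5, Σ1/r·1/r = 1241/784, Σr·q = 83, Σ1/r·q = 23/7.)
Δ = 74·(1241/784) − 5² = 36117/392.
α = (83·(1241/784) − 5·(23/7))/(36117/392) = 30041/24078; β = (74·(23/7) − 5·83)/(36117/392) = -22456/12039.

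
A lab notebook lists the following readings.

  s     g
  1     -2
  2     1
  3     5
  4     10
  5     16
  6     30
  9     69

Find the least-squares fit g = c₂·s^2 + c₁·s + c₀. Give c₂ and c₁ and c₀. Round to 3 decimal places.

c₂ = 0.973, c₁ = -0.877, c₀ = -1.723

Entries of XᵀX: Σs^2·s^2 = 8836, Σs^2·s = 1170, Σs^2 = 172, Σs·s = 172, Σs = 30, Σ1 = 7.
And Σs^2·g = 7276, Σs·g = 936, Σg = 129.
Normal equations: [[8836, 1170, 172]; [1170, 172, 30]; [172, 30, 7]]·[c₂, c₁, c₀]ᵀ = [7276, 936, 129]ᵀ.
Row-reducing yields c₂ = 3121/3207, c₁ = -938/1069, c₀ = -5527/3207.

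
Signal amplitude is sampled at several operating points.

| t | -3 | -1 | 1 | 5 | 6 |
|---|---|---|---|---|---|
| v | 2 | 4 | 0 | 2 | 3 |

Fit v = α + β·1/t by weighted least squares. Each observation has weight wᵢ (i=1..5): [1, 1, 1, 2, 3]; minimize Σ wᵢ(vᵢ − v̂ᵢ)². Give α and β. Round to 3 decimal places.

α = 2.493, β = -1.662

Sums needed: Σwᵢ·1 = 8, Σwᵢ·1/t = 17/30, Σwᵢ·1/t·1/t = 2047/900.
Moment sums: Σwᵢ·v = 19, Σwᵢ·1/t·v = -71/30.
Normal equations: [[8, 17/30]; [17/30, 2047/900]]·[α, β]ᵀ = [19, -71/30]ᵀ.
Δ = 8·(2047/900) − (17/30)² = 16087/900.
α = (19·(2047/900) − (17/30)·(-71/30))/(16087/900) = 40100/16087; β = (8·(-71/30) − (17/30)·19)/(16087/900) = -26730/16087.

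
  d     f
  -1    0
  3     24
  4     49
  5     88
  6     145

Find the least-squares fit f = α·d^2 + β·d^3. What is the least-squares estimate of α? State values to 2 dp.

α = 1.15

Setting ∂/∂α … = 0 gives: 2259·α + 12167·β = 8420;  12167·α + 67107·β = 46104.
(Σd^2·d^2 = 2259, Σd^2·d^3 = 12167, Σd^3·d^3 = 67107, Σd^2·f = 8420, Σd^3·f = 46104.)
Eliminating β: 67107·(row 1) − 12167·(row 2) gives 3558824·α = 67107·8420 − 12167·46104 = 4093572, so α = 1023393/889706.
Then β = (46104 − 12167·(1023393/889706))/67107 = 425699/889706.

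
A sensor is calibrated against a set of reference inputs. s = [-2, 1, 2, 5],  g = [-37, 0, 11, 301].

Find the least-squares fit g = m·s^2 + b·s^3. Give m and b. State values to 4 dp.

The normal equations are: 658·m + 3126·b = 7421;  3126·m + 15754·b = 38009.
(Σs^2·s^2 = 658, Σs^2·s^3 = 3126, Σs^3·s^3 = 15754, Σs^2·g = 7421, Σs^3·g = 38009.)
Eliminating b: 15754·(row 1) − 3126·(row 2) gives 594256·m = 15754·7421 − 3126·38009 = -1905700, so m = -476425/148564.
Then b = (38009 − 3126·(-476425/148564))/15754 = 452969/148564.

m = -3.2069, b = 3.0490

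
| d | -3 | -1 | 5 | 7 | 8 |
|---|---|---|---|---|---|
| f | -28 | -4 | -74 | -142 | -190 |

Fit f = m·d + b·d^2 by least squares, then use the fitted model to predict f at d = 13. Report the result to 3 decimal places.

Entries of MᵀM: Σd·d = 148, Σd·d^2 = 952, Σd^2·d^2 = 7204.
For Mᵀf: Σd·f = -2796, Σd^2·f = -21224.
Determinant 148·7204 − 952² = 159888.
m = ((-2796)·7204 − 952·(-21224))/159888 = 3929/9993; b = (148·(-21224) − 952·(-2796))/159888 = -29960/9993.
At d = 13: f̂ = (3929/9993)·(13) + (-29960/9993)·(169) = -1670721/3331.

f̂ = -501.567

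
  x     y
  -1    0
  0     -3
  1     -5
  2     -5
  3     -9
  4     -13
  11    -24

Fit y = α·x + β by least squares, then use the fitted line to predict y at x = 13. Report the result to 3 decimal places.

Compute the Gram sums: Σx·x = 152, Σx = 20, Σ1 = 7.
And Σx·y = -358, Σy = -59.
Normal equations: [[152, 20]; [20, 7]]·[α, β]ᵀ = [-358, -59]ᵀ.
Δ = 152·7 − 20² = 664.
α = ((-358)·7 − 20·(-59))/664 = -663/332; β = (152·(-59) − 20·(-358))/664 = -226/83.
At x = 13: ŷ = (-663/332)·(13) + (-226/83)·(1) = -9523/332.

ŷ = -28.684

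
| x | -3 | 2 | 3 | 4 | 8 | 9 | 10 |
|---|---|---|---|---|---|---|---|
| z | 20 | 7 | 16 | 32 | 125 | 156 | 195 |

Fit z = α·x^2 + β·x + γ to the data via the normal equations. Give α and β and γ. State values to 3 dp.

α = 1.987, β = -0.459, γ = 0.550

Forming MᵀM = [[21091, 2313, 283]; [2313, 283, 33]; [283, 33, 7]] and Mᵀz = [41000, 4484, 551]ᵀ gives MᵀM·[α, β, γ]ᵀ = Mᵀz.
Row-reducing yields α = 9833/4949, β = -9077/19796, γ = 10883/19796.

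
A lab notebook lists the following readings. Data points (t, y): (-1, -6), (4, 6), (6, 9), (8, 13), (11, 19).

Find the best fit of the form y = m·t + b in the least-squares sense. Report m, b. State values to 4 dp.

m = 2.0616, b = -3.3448

The normal system AᵀA·[m, b]ᵀ = Aᵀy is [[238, 28]; [28, 5]]·[m, b]ᵀ = [397, 41]ᵀ.
Determinant 238·5 − 28² = 406.
m = (397·5 − 28·41)/406 = 837/406; b = (238·41 − 28·397)/406 = -97/29.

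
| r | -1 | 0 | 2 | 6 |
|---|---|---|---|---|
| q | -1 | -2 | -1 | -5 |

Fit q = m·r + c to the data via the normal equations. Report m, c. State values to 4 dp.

m = -0.5304, c = -1.3217

The normal system AᵀA·[m, c]ᵀ = Aᵀq is [[41, 7]; [7, 4]]·[m, c]ᵀ = [-31, -9]ᵀ.
Eliminating c: 4·(row 1) − 7·(row 2) gives 115·m = 4·(-31) − 7·(-9) = -61, so m = -61/115.
Then c = ((-9) − 7·(-61/115))/4 = -152/115.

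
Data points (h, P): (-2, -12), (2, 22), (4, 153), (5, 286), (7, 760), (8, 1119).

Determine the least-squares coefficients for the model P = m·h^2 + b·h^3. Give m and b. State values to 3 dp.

Entries of AᵀA: Σh^2·h^2 = 7410, Σh^2·h^3 = 53724, Σh^3·h^3 = 399642.
And Σh^2·P = 118494, Σh^3·P = 879422.
So AᵀA·[m, b]ᵀ = AᵀP: [[7410, 53724]; [53724, 399642]]·[m, b]ᵀ = [118494, 879422]ᵀ.
det = 7410·399642 − 53724² = 75079044.
m = (118494·399642 − 53724·879422)/75079044 = 9092635/6256587; b = (7410·879422 − 53724·118494)/75079044 = 12545447/6256587.

m = 1.453, b = 2.005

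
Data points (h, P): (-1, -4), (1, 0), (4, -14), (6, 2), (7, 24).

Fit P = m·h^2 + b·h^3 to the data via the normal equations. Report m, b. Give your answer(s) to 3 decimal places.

Forming XᵀX = [[3955, 25607]; [25607, 168403]] and XᵀP = [1020, 7772]ᵀ gives XᵀX·[m, b]ᵀ = XᵀP.
det = 3955·168403 − 25607² = 10315416.
m = (1020·168403 − 25607·7772)/10315416 = -117442/44463; b = (3955·7772 − 25607·1020)/10315416 = 19910/44463.

m = -2.641, b = 0.448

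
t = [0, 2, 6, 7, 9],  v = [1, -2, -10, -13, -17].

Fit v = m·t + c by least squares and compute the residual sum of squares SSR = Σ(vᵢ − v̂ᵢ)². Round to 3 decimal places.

SSR = 1.153

From the data, Σt·t = 170, Σt = 24, Σ1 = 5.
For Aᵀv: Σt·v = -308, Σv = -41.
det = 170·5 − 24² = 274.
m = ((-308)·5 − 24·(-41))/274 = -278/137; c = (170·(-41) − 24·(-308))/274 = 211/137.
Residuals: -74/137, 71/137, 87/137, -46/137, -38/137; SSR = 158/137.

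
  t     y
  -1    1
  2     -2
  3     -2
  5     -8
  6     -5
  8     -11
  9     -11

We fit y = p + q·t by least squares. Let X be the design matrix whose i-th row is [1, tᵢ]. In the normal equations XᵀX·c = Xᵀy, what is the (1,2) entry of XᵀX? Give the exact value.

Row 1 ↔ basis 1, column 2 ↔ basis t, so (XᵀX)_{1,2} = Σᵢ t = (1)·(-1) + (1)·(2) + (1)·(3) + (1)·(5) + (1)·(6) + (1)·(8) + (1)·(9) = 32.

32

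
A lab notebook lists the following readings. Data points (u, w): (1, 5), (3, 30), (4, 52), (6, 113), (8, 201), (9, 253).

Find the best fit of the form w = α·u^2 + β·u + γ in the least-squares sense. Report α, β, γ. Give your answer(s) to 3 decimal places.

Normal-equation sums: Σu^2·u^2 = 12291, Σu^2·u = 1549, Σu^2 = 207, Σu·u = 207, Σu = 31, Σ1 = 6.
For Mᵀw: Σu^2·w = 38532, Σu·w = 4866, Σw = 654.
Row-reducing yields α = 1835/592, β = 9/592, γ = 587/296.

α = 3.100, β = 0.015, γ = 1.983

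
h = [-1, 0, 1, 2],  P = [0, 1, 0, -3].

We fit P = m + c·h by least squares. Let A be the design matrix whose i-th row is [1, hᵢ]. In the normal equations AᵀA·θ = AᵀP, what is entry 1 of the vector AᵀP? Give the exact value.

Entry 1 ↔ basis 1, so (AᵀP)_{1} = Σᵢ Pᵢ = (1)·(0) + (1)·(1) + (1)·(0) + (1)·(-3) = -2.

-2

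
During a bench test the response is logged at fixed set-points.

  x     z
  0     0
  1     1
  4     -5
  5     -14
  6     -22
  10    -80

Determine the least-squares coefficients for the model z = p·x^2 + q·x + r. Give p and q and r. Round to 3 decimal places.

Compute the Gram sums: Σx^2·x^2 = 12178, Σx^2·x = 1406, Σx^2 = 178, Σx·x = 178, Σx = 26, Σ1 = 6.
Right-hand side: Σx^2·z = -9221, Σx·z = -1021, Σz = -120.
Solving the 3×3 system (Gaussian elimination) gives p = -1853/1708, q = 4903/1708, r = -31/122.

p = -1.085, q = 2.871, r = -0.254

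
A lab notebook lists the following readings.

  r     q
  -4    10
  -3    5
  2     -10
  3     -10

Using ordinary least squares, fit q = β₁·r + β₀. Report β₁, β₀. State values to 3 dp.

Setting ∂/∂β₁ … = 0 gives: 38·β₁ + (-2)·β₀ = -105;  (-2)·β₁ + 4·β₀ = -5.
det = 38·4 − (-2)² = 148.
β₁ = ((-105)·4 − (-2)·(-5))/148 = -215/74; β₀ = (38·(-5) − (-2)·(-105))/148 = -100/37.

β₁ = -2.905, β₀ = -2.703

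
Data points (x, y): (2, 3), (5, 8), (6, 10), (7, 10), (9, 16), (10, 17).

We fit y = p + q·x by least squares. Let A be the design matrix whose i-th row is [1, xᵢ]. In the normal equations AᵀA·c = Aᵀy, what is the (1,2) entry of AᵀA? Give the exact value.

Row 1 ↔ basis 1, column 2 ↔ basis x, so (AᵀA)_{1,2} = Σᵢ x = (1)·(2) + (1)·(5) + (1)·(6) + (1)·(7) + (1)·(9) + (1)·(10) = 39.

39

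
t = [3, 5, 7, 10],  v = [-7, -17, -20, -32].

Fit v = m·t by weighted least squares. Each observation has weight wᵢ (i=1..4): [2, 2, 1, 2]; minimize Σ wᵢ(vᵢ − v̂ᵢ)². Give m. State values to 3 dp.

m = -3.129

From the data, Σwᵢ·t·t = 317.
Moment sums: Σwᵢ·t·v = -992.
XᵀWX·[m]ᵀ = XᵀWv becomes [[317]]·[m]ᵀ = [-992]ᵀ.
Hence m = -992 / 317 ≈ -3.12934.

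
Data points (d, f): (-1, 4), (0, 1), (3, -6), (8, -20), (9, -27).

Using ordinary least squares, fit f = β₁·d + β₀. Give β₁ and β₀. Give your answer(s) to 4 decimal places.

The normal system MᵀM·[β₁, β₀]ᵀ = Mᵀf is [[155, 19]; [19, 5]]·[β₁, β₀]ᵀ = [-425, -48]ᵀ.
det = 155·5 − 19² = 414.
β₁ = ((-425)·5 − 19·(-48))/414 = -1213/414; β₀ = (155·(-48) − 19·(-425))/414 = 635/414.

β₁ = -2.9300, β₀ = 1.5338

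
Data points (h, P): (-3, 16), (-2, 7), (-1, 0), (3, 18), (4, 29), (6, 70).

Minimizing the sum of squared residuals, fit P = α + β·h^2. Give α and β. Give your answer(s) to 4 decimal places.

α = -1.3674, β = 1.9761

The normal equations are: 6·α + 75·β = 140;  75·α + 1731·β = 3318.
(Σ1 = 6, Σh^2 = 75, Σh^2·h^2 = 1731, ΣP = 140, Σh^2·P = 3318.)
det = 6·1731 − 75² = 4761.
α = (140·1731 − 75·3318)/4761 = -2170/1587; β = (6·3318 − 75·140)/4761 = 3136/1587.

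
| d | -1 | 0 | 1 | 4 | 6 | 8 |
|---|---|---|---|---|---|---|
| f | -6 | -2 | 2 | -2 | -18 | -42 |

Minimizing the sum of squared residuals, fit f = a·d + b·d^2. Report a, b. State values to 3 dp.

Forming XᵀX = [[118, 792]; [792, 5650]] and Xᵀf = [-444, -3372]ᵀ gives XᵀX·[a, b]ᵀ = Xᵀf.
Determinant 118·5650 − 792² = 39436.
a = ((-444)·5650 − 792·(-3372))/39436 = 40506/9859; b = (118·(-3372) − 792·(-444))/39436 = -11562/9859.

a = 4.109, b = -1.173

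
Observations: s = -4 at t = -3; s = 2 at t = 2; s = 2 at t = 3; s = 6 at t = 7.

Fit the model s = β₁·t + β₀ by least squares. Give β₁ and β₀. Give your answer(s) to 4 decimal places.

Normal-equation sums: Σt·t = 71, Σt = 9, Σ1 = 4.
Moment sums: Σt·s = 64, Σs = 6.
Normal equations: [[71, 9]; [9, 4]]·[β₁, β₀]ᵀ = [64, 6]ᵀ.
Determinant 71·4 − 9² = 203.
β₁ = (64·4 − 9·6)/203 = 202/203; β₀ = (71·6 − 9·64)/203 = -150/203.

β₁ = 0.9951, β₀ = -0.7389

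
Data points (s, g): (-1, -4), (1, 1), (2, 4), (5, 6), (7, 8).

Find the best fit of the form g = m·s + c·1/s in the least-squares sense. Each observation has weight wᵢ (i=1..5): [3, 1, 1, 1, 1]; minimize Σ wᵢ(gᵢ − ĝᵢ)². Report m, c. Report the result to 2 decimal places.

Forming AᵀWA = [[82, 7]; [7, 21121/4900]] and AᵀWg = [107, 607/35]ᵀ gives AᵀWA·[m, c]ᵀ = AᵀWg.
det = 82·(21121/4900) − 7² = 745911/2450.
m = (107·(21121/4900) − 7·(607/35))/(745911/2450) = 555029/497274; c = (82·(607/35) − 7·107)/(745911/2450) = 549710/248637.

m = 1.12, c = 2.21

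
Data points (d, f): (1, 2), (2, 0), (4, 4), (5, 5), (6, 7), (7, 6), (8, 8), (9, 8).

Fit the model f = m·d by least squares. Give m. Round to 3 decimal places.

m = 0.953

Entries of XᵀX: Σd·d = 276.
Right-hand side: Σd·f = 263.
m = 263/276 = 0.952899.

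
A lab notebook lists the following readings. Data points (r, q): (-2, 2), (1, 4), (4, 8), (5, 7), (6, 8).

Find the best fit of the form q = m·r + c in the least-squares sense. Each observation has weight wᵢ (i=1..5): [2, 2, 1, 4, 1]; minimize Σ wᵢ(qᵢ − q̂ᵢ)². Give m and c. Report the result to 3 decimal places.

m = 0.756, c = 3.483

AᵀWA·[m, c]ᵀ = AᵀWq reads: 162·m + 28·c = 220;  28·m + 10·c = 56.
(Σwᵢ·r·r = 162, Σwᵢ·r = 28, Σwᵢ·1 = 10, Σwᵢ·r·q = 220, Σwᵢ·q = 56.)
Δ = 162·10 − 28² = 836.
m = (220·10 − 28·56)/836 = 158/209; c = (162·56 − 28·220)/836 = 728/209.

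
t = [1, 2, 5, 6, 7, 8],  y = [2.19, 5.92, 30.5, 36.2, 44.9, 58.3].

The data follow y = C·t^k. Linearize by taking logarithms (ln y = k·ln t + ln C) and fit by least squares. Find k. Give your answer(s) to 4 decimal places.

Taking logs, ln y = k·ln t + ln C, so regress ln y on ln t.
AᵀA = [[14.3918, 8.1197]; [8.1197, 6]], rhs = [29.0213, 17.4391]ᵀ  (here Σln t = 8.1197, Σ(ln t)² = 14.3918, Σln y = 17.4391, Σln t·ln y = 29.0213).
Δ = 14.3918·6 − (8.1197)² = 20.4213; k = (29.0213·6 − 8.1197·17.4391)/20.4213 = 1.59284, ln C = (14.3918·17.4391 − 8.1197·29.0213)/20.4213 = 0.75095.

k = 1.5928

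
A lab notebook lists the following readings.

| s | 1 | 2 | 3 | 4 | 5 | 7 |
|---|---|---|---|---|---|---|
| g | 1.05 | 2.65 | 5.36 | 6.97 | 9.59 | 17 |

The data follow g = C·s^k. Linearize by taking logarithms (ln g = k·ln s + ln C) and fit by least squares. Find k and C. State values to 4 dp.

Linearized form: ln g = k·ln s + ln C. From the 6 transformed points,
XᵀX = [[9.9861, 6.7334]; [6.7334, 6]], rhs = [14.3634, 9.7379]ᵀ  (here Σln s = 6.7334, Σ(ln s)² = 9.9861, Σln g = 9.7379, Σln s·ln g = 14.3634).
Slope k = (n·Σln s·ln g − Σln s·Σln g)/(n·Σ(ln s)² − (Σln s)²) = (6·14.3634 − 6.7334·9.7379)/14.5777 = 1.41389; ln C = (Σln g − k·Σln s)/n = 0.03627, so C = exp(0.03627) = 1.03693.

k = 1.4139, C = 1.0369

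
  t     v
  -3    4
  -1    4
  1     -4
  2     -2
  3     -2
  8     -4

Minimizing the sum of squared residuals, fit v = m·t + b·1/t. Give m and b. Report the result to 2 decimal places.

Forming AᵀA = [[88, 6]; [6, 1433/576]] and Aᵀv = [-62, -23/2]ᵀ gives AᵀA·[m, b]ᵀ = Aᵀv.
det = 88·(1433/576) − 6² = 13171/72.
m = ((-62)·(1433/576) − 6·(-23/2))/(13171/72) = -24551/52684; b = (88·(-23/2) − 6·(-62))/(13171/72) = -46080/13171.

m = -0.47, b = -3.50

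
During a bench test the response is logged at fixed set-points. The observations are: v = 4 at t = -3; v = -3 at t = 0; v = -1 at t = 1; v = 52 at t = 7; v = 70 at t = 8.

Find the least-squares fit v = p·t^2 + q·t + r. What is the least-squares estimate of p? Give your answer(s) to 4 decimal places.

Entries of MᵀM: Σt^2·t^2 = 6579, Σt^2·t = 829, Σt^2 = 123, Σt·t = 123, Σt = 13, Σ1 = 5.
For Mᵀv: Σt^2·v = 7063, Σt·v = 911, Σv = 122.
Normal equations: [[6579, 829, 123]; [829, 123, 13]; [123, 13, 5]]·[p, q, r]ᵀ = [7063, 911, 122]ᵀ.
Solving the 3×3 system (Gaussian elimination) gives p = 74937/72076, q = 52027/72076, r = -110033/36038.

p = 1.0397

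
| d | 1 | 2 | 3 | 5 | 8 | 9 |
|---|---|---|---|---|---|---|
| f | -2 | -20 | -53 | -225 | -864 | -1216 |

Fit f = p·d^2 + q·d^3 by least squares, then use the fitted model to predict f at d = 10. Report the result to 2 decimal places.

f̂ = -1651.38

Sums needed: Σd^2·d^2 = 11380, Σd^2·d^3 = 95218, Σd^3·d^3 = 810004.
For Mᵀf: Σd^2·f = -159976, Σd^3·f = -1358550.
Normal equations: [[11380, 95218]; [95218, 810004]]·[p, q]ᵀ = [-159976, -1358550]ᵀ.
Eliminating q: 810004·(row 1) − 95218·(row 2) gives 151377996·p = 810004·(-159976) − 95218·(-1358550) = -222786004, so p = -345941/235059.
Then q = ((-1358550) − 95218·(-345941/235059))/810004 = -353578/235059.
At d = 10: f̂ = (-345941/235059)·(100) + (-353578/235059)·(1000) = -129390700/78353.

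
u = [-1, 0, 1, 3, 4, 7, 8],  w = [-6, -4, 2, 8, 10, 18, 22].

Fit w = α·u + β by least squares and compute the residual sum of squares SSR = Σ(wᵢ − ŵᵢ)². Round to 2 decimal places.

Normal-equation sums: Σu·u = 140, Σu = 22, Σ1 = 7.
For Mᵀw: Σu·w = 374, Σw = 50.
MᵀM·[α, β]ᵀ = Mᵀw becomes [[140, 22]; [22, 7]]·[α, β]ᵀ = [374, 50]ᵀ.
Determinant 140·7 − 22² = 496.
α = (374·7 − 22·50)/496 = 759/248; β = (140·50 − 22·374)/496 = -307/124.
Residuals: -115/248, -189/124, 351/248, 321/248, 29/124, -235/248, -1/124; SSR = 889/124.

SSR = 7.17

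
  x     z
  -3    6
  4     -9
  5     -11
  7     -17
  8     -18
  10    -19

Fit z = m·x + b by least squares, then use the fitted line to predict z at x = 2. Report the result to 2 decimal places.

The normal system AᵀA·[m, b]ᵀ = Aᵀz is [[263, 31]; [31, 6]]·[m, b]ᵀ = [-562, -68]ᵀ.
Δ = 263·6 − 31² = 617.
m = ((-562)·6 − 31·(-68))/617 = -1264/617; b = (263·(-68) − 31·(-562))/617 = -462/617.
At x = 2: ẑ = (-1264/617)·(2) + (-462/617)·(1) = -2990/617.

ẑ = -4.85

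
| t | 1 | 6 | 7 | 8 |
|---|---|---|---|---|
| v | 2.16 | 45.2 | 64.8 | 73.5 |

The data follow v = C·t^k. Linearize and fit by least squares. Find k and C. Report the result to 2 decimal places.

k = 1.71, C = 2.16

Taking logs, ln v = k·ln t + ln C, so regress ln v on ln t.
Σln t = 5.8171, Σ(ln t)² = 11.3210, Σln v = 13.0498, Σln t·ln v = 23.8815.
Equations: 11.3210·k + 5.8171·ln C = 23.8815;  5.8171·k + 4·ln C = 13.0498.
Δ = 11.3210·4 − (5.8171)² = 11.4454; k = (23.8815·4 − 5.8171·13.0498)/11.4454 = 1.71369, ln C = (11.3210·13.0498 − 5.8171·23.8815)/11.4454 = 0.77026, so C = exp(0.77026) = 2.16033.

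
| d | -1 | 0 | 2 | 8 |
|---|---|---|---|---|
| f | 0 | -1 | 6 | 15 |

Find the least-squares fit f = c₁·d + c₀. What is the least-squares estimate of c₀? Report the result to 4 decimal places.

Forming MᵀM = [[69, 9]; [9, 4]] and Mᵀf = [132, 20]ᵀ gives MᵀM·[c₁, c₀]ᵀ = Mᵀf.
Eliminating c₀: 4·(row 1) − 9·(row 2) gives 195·c₁ = 4·132 − 9·20 = 348, so c₁ = 116/65.
Then c₀ = (20 − 9·(116/65))/4 = 64/65.

c₀ = 0.9846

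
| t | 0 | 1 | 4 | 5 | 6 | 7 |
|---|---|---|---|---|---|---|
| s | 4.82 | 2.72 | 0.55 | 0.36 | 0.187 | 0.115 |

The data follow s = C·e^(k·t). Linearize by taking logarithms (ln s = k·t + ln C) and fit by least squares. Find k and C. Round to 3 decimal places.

k = -0.531, C = 4.741

Let Y = ln s. Fitting Y = k·t + ln C by least squares:
XᵀX = [[127.0000, 23.0000]; [23.0000, 6]], rhs = [-31.6986, -2.8856]ᵀ  (here Σt = 23.0000, Σ(t)² = 127.0000, Σln s = -2.8856, Σt·ln s = -31.6986).
Solving (det = 233.0000): k = -0.53143, ln C = 1.55624, so C = exp(1.55624) = 4.74094.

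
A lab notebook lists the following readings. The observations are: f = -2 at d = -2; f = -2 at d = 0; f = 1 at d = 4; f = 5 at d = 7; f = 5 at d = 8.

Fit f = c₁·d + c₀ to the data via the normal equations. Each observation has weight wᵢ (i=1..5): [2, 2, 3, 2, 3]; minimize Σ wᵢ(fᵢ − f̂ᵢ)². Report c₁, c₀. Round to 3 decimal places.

Compute the Gram sums: Σwᵢ·d·d = 346, Σwᵢ·d = 46, Σwᵢ·1 = 12.
Right-hand side: Σwᵢ·d·f = 210, Σwᵢ·f = 20.
Normal equations: [[346, 46]; [46, 12]]·[c₁, c₀]ᵀ = [210, 20]ᵀ.
Determinant 346·12 − 46² = 2036.
c₁ = (210·12 − 46·20)/2036 = 400/509; c₀ = (346·20 − 46·210)/2036 = -685/509.

c₁ = 0.786, c₀ = -1.346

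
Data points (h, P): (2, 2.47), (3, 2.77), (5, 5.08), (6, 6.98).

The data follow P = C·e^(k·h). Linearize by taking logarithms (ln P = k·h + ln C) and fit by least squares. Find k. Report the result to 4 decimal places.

Let Y = ln P. Fitting Y = k·h + ln C by least squares:
AᵀA = [[74.0000, 16.0000]; [16.0000, 4]], rhs = [24.6498, 5.4914]ᵀ  (here Σh = 16.0000, Σ(h)² = 74.0000, Σln P = 5.4914, Σh·ln P = 24.6498).
Δ = 74.0000·4 − (16.0000)² = 40.0000; k = (24.6498·4 − 16.0000·5.4914)/40.0000 = 0.26841, ln C = (74.0000·5.4914 − 16.0000·24.6498)/40.0000 = 0.29921.

k = 0.2684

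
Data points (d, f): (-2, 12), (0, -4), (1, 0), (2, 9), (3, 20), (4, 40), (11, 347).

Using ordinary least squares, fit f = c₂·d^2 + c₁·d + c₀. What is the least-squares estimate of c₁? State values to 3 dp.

c₁ = -1.193

Setting ∂/∂c₂ … = 0 gives: 15011·c₂ + 1423·c₁ + 155·c₀ = 42891;  1423·c₂ + 155·c₁ + 19·c₀ = 4031;  155·c₂ + 19·c₁ + 7·c₀ = 424.
(Σd^2·d^2 = 15011, Σd^2·d = 1423, Σd^2 = 155, Σd·d = 155, Σd = 19, Σ1 = 7, Σd^2·f = 42891, Σd·f = 4031, Σf = 424.)
Row-reducing yields c₂ = 1012169/337764, c₁ = -402925/337764, c₀ = -71651/28147.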